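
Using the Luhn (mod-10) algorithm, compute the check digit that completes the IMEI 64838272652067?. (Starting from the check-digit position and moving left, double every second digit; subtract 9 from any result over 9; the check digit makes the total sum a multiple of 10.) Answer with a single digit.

Partial digits right→left: 7 6 0 2 5 6 2 7 2 8 3 8 4 6
Double every second digit counting from the check-digit position (so the 1st, 3rd, 5th, ... of the partial from the right).
  doubled (with −9 where >9): 5 0 1 4 4 6 8 → sum 28
  kept as-is: 6 2 6 7 8 8 6 → sum 43
Total = 28 + 43 = 71.
Check digit = (10 − (71 mod 10)) mod 10 = 9.

9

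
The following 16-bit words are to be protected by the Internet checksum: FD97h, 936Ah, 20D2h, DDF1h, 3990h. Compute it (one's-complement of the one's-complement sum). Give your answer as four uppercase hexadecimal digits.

One's-complement addition (fold any carry out of bit 15 back into bit 0):
  0xFD97 + 0x936A = 0x19101 → wrap carry → 0x9102
  0x9102 + 0x20D2 = 0x0B1D4
  0xB1D4 + 0xDDF1 = 0x18FC5 → wrap carry → 0x8FC6
  0x8FC6 + 0x3990 = 0x0C956
One's-complement sum = 0xC956.
Checksum = ~0xC956 & 0xFFFF = 0x36A9.

36A9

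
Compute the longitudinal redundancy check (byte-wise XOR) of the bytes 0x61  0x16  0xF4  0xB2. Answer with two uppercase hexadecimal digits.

31

XOR the bytes together:
  start with 0x61
  0x61 ⊕ 0x16 = 0x77
  0x77 ⊕ 0xF4 = 0x83
  0x83 ⊕ 0xB2 = 0x31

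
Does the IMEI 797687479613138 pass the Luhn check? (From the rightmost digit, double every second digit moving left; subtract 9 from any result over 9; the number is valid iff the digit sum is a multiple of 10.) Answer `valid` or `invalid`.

From the right, keep odd positions and double even positions (subtract 9 from any doubled value over 9):
  doubled (positions 2,4,...): 6 6 3 5 5 3 9 → sum 37
  kept (positions 1,3,...): 8 1 1 9 4 8 7 7 → sum 45
Total = 82.
82 mod 10 = 2, so the number is invalid.

invalid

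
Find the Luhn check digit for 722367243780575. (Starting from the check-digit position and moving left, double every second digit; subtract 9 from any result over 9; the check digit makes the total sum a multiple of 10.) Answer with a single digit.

9

Partial digits right→left: 5 7 5 0 8 7 3 4 2 7 6 3 2 2 7
Double every second digit counting from the check-digit position (so the 1st, 3rd, 5th, ... of the partial from the right).
  doubled (with −9 where >9): 1 1 7 6 4 3 4 5 → sum 31
  kept as-is: 7 0 7 4 7 3 2 → sum 30
Total = 31 + 30 = 61.
Check digit = (10 − (61 mod 10)) mod 10 = 9.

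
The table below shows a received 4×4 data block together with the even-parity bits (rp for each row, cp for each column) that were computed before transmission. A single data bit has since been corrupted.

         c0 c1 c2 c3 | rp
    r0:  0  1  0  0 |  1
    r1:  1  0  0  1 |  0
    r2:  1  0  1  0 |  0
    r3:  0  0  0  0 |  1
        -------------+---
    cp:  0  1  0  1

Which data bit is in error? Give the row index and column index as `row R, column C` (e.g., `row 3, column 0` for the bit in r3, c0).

row 3, column 2

Recompute each row's even parity and compare to rp:
  r0: data parity 1, sent rp 1 → ok
  r1: data parity 0, sent rp 0 → ok
  r2: data parity 0, sent rp 0 → ok
  r3: data parity 0, sent rp 1 → mismatch
Recompute each column's even parity and compare to cp:
  c0: data parity 0, sent cp 0 → ok
  c1: data parity 1, sent cp 1 → ok
  c2: data parity 1, sent cp 0 → mismatch
  c3: data parity 1, sent cp 1 → ok
Exactly one row (r3) and one column (c2) fail → the flipped bit is at their intersection.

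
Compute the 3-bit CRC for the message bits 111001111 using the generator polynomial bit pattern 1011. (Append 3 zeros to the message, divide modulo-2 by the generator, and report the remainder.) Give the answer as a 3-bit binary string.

Append 3 zeros: 111001111000. Divide by 1011 (XOR where the leading bit is 1):
  pos 0: 1110 XOR 1011 = 0101
  pos 1: 1010 XOR 1011 = 0001
  pos 4: 1111 XOR 1011 = 0100
  pos 5: 1001 XOR 1011 = 0010
  pos 7: 1000 XOR 1011 = 0011
Remainder (last 3 bits) = 110. This is the CRC / FCS.

110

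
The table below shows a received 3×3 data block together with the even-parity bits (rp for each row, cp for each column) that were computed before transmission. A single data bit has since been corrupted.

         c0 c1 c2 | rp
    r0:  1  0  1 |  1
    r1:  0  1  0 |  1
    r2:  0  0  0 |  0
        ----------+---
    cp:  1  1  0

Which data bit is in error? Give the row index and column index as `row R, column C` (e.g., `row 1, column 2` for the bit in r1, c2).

row 0, column 2

Recompute each row's even parity and compare to rp:
  r0: data parity 0, sent rp 1 → mismatch
  r1: data parity 1, sent rp 1 → ok
  r2: data parity 0, sent rp 0 → ok
Recompute each column's even parity and compare to cp:
  c0: data parity 1, sent cp 1 → ok
  c1: data parity 1, sent cp 1 → ok
  c2: data parity 1, sent cp 0 → mismatch
Exactly one row (r0) and one column (c2) fail → the flipped bit is at their intersection.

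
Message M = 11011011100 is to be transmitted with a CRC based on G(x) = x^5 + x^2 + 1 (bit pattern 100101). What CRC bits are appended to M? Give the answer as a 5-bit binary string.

01000

Append 5 zeros: 1101101110000000. Divide by 100101 (XOR where the leading bit is 1):
  pos 0: 110110 XOR 100101 = 010011
  pos 1: 100111 XOR 100101 = 000010
  pos 5: 101100 XOR 100101 = 001001
  pos 7: 100100 XOR 100101 = 000001
Remainder (last 5 bits) = 01000. This is the CRC / FCS.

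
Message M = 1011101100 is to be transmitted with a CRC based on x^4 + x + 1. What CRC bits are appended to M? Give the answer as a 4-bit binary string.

Append 4 zeros: 10111011000000. Divide by 10011 (XOR where the leading bit is 1):
  pos 0: 10111 XOR 10011 = 00100
  pos 2: 10001 XOR 10011 = 00010
  pos 5: 10100 XOR 10011 = 00111
  pos 7: 11100 XOR 10011 = 01111
  pos 8: 11110 XOR 10011 = 01101
  pos 9: 11010 XOR 10011 = 01001
Remainder (last 4 bits) = 1001. This is the CRC / FCS.

1001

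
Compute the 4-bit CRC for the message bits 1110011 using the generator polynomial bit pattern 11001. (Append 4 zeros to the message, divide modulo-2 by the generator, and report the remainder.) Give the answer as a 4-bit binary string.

0011

Append 4 zeros: 11100110000. Divide by 11001 (XOR where the leading bit is 1):
  pos 0: 11100 XOR 11001 = 00101
  pos 2: 10111 XOR 11001 = 01110
  pos 3: 11100 XOR 11001 = 00101
  pos 5: 10100 XOR 11001 = 01101
  pos 6: 11010 XOR 11001 = 00011
Remainder (last 4 bits) = 0011. This is the CRC / FCS.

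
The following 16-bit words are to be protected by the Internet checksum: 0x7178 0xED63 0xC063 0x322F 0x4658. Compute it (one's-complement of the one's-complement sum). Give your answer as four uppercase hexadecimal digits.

One's-complement addition (fold any carry out of bit 15 back into bit 0):
  0x7178 + 0xED63 = 0x15EDB → wrap carry → 0x5EDC
  0x5EDC + 0xC063 = 0x11F3F → wrap carry → 0x1F40
  0x1F40 + 0x322F = 0x0516F
  0x516F + 0x4658 = 0x097C7
One's-complement sum = 0x97C7.
Checksum = ~0x97C7 & 0xFFFF = 0x6838.

6838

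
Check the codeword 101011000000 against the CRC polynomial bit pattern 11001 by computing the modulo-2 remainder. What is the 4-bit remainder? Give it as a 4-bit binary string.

Modulo-2 division of 101011000000 by 11001:
  pos 0: 10101 XOR 11001 = 01100
  pos 1: 11001 XOR 11001 = 00000
Remainder = 0000 (zero — the frame passes the CRC check).

0000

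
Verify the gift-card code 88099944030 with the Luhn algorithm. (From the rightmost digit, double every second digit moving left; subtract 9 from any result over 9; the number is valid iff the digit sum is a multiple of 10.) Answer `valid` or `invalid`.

From the right, keep odd positions and double even positions (subtract 9 from any doubled value over 9):
  doubled (positions 2,4,...): 6 8 9 9 7 → sum 39
  kept (positions 1,3,...): 0 0 4 9 0 8 → sum 21
Total = 60.
60 mod 10 = 0, so the number is valid.

valid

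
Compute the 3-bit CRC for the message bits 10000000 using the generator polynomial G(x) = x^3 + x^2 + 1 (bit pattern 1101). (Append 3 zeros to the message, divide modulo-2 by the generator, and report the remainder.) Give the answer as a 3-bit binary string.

Append 3 zeros: 10000000000. Divide by 1101 (XOR where the leading bit is 1):
  pos 0: 1000 XOR 1101 = 0101
  pos 1: 1010 XOR 1101 = 0111
  pos 2: 1110 XOR 1101 = 0011
  pos 4: 1100 XOR 1101 = 0001
  pos 7: 1000 XOR 1101 = 0101
Remainder (last 3 bits) = 101. This is the CRC / FCS.

101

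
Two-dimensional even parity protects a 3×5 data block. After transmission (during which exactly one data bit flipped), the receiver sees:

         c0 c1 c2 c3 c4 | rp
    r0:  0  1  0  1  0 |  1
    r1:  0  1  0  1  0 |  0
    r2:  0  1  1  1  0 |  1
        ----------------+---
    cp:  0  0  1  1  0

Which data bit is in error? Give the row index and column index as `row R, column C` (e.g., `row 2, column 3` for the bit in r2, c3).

row 0, column 1

Recompute each row's even parity and compare to rp:
  r0: data parity 0, sent rp 1 → mismatch
  r1: data parity 0, sent rp 0 → ok
  r2: data parity 1, sent rp 1 → ok
Recompute each column's even parity and compare to cp:
  c0: data parity 0, sent cp 0 → ok
  c1: data parity 1, sent cp 0 → mismatch
  c2: data parity 1, sent cp 1 → ok
  c3: data parity 1, sent cp 1 → ok
  c4: data parity 0, sent cp 0 → ok
Exactly one row (r0) and one column (c1) fail → the flipped bit is at their intersection.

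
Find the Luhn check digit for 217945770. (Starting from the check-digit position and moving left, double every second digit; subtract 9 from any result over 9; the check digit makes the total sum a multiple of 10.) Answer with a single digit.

6

Partial digits right→left: 0 7 7 5 4 9 7 1 2
Double every second digit counting from the check-digit position (so the 1st, 3rd, 5th, ... of the partial from the right).
  doubled (with −9 where >9): 0 5 8 5 4 → sum 22
  kept as-is: 7 5 9 1 → sum 22
Total = 22 + 22 = 44.
Check digit = (10 − (44 mod 10)) mod 10 = 6.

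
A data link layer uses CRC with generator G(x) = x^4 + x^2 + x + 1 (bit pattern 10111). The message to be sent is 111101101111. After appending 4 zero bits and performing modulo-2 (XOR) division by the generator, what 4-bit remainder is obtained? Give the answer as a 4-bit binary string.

Append 4 zeros: 1111011011110000. Divide by 10111 (XOR where the leading bit is 1):
  pos 0: 11110 XOR 10111 = 01001
  pos 1: 10011 XOR 10111 = 00100
  pos 3: 10010 XOR 10111 = 00101
  pos 5: 10111 XOR 10111 = 00000
  pos 10: 11000 XOR 10111 = 01111
  pos 11: 11110 XOR 10111 = 01001
Remainder (last 4 bits) = 1001. This is the CRC / FCS.

1001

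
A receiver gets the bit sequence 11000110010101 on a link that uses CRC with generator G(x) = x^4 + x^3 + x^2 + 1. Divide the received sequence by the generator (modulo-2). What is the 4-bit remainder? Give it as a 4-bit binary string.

0010

Modulo-2 division of 11000110010101 by 11101:
  pos 0: 11000 XOR 11101 = 00101
  pos 2: 10111 XOR 11101 = 01010
  pos 3: 10100 XOR 11101 = 01001
  pos 4: 10010 XOR 11101 = 01111
  pos 5: 11111 XOR 11101 = 00010
  pos 8: 10010 XOR 11101 = 01111
  pos 9: 11111 XOR 11101 = 00010
Remainder = 0010 (nonzero — an error is detected).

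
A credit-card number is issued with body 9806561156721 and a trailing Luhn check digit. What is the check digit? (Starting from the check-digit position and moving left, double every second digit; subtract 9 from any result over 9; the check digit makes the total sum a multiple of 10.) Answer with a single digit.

Partial digits right→left: 1 2 7 6 5 1 1 6 5 6 0 8 9
Double every second digit counting from the check-digit position (so the 1st, 3rd, 5th, ... of the partial from the right).
  doubled (with −9 where >9): 2 5 1 2 1 0 9 → sum 20
  kept as-is: 2 6 1 6 6 8 → sum 29
Total = 20 + 29 = 49.
Check digit = (10 − (49 mod 10)) mod 10 = 1.

1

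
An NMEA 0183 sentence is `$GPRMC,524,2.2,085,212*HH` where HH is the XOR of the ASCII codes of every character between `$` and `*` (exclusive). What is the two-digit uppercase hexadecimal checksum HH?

XOR the ASCII codes of the payload characters:
  'G' = 0x47 → acc = 0x47
  'P' = 0x50 → acc = 0x17
  'R' = 0x52 → acc = 0x45
  'M' = 0x4D → acc = 0x08
  'C' = 0x43 → acc = 0x4B
  ',' = 0x2C → acc = 0x67
  '5' = 0x35 → acc = 0x52
  '2' = 0x32 → acc = 0x60
  '4' = 0x34 → acc = 0x54
  ',' = 0x2C → acc = 0x78
  '2' = 0x32 → acc = 0x4A
  '.' = 0x2E → acc = 0x64
  '2' = 0x32 → acc = 0x56
  ',' = 0x2C → acc = 0x7A
  '0' = 0x30 → acc = 0x4A
  '8' = 0x38 → acc = 0x72
  '5' = 0x35 → acc = 0x47
  ',' = 0x2C → acc = 0x6B
  '2' = 0x32 → acc = 0x59
  '1' = 0x31 → acc = 0x68
  '2' = 0x32 → acc = 0x5A
Checksum = 0x5A.

5A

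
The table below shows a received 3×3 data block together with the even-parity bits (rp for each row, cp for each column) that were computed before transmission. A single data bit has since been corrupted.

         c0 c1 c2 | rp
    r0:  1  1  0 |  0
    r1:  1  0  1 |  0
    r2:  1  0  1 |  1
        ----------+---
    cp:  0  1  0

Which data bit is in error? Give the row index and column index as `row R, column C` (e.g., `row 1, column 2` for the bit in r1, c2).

Recompute each row's even parity and compare to rp:
  r0: data parity 0, sent rp 0 → ok
  r1: data parity 0, sent rp 0 → ok
  r2: data parity 0, sent rp 1 → mismatch
Recompute each column's even parity and compare to cp:
  c0: data parity 1, sent cp 0 → mismatch
  c1: data parity 1, sent cp 1 → ok
  c2: data parity 0, sent cp 0 → ok
Exactly one row (r2) and one column (c0) fail → the flipped bit is at their intersection.

row 2, column 0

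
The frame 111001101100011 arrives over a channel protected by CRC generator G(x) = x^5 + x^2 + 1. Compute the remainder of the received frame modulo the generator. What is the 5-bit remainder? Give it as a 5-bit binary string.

Modulo-2 division of 111001101100011 by 100101:
  pos 0: 111001 XOR 100101 = 011100
  pos 1: 111001 XOR 100101 = 011100
  pos 2: 111000 XOR 100101 = 011101
  pos 3: 111011 XOR 100101 = 011110
  pos 4: 111101 XOR 100101 = 011000
  pos 5: 110000 XOR 100101 = 010101
  pos 6: 101010 XOR 100101 = 001111
  pos 8: 111101 XOR 100101 = 011000
  pos 9: 110001 XOR 100101 = 010100
Remainder = 10100 (nonzero — an error is detected).

10100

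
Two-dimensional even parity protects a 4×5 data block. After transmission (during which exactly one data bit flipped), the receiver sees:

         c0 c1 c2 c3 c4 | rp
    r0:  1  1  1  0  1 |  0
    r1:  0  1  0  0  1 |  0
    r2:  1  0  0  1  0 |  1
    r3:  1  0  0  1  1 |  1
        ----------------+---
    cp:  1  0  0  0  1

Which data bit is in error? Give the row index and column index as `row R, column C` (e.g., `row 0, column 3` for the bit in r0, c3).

row 2, column 2

Recompute each row's even parity and compare to rp:
  r0: data parity 0, sent rp 0 → ok
  r1: data parity 0, sent rp 0 → ok
  r2: data parity 0, sent rp 1 → mismatch
  r3: data parity 1, sent rp 1 → ok
Recompute each column's even parity and compare to cp:
  c0: data parity 1, sent cp 1 → ok
  c1: data parity 0, sent cp 0 → ok
  c2: data parity 1, sent cp 0 → mismatch
  c3: data parity 0, sent cp 0 → ok
  c4: data parity 1, sent cp 1 → ok
Exactly one row (r2) and one column (c2) fail → the flipped bit is at their intersection.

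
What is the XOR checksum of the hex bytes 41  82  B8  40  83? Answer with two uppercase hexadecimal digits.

B8

XOR the bytes together:
  start with 0x41
  0x41 ⊕ 0x82 = 0xC3
  0xC3 ⊕ 0xB8 = 0x7B
  0x7B ⊕ 0x40 = 0x3B
  0x3B ⊕ 0x83 = 0xB8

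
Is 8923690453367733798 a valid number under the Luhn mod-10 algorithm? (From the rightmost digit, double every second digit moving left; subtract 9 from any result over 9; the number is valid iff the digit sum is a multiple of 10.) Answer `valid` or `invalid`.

From the right, keep odd positions and double even positions (subtract 9 from any doubled value over 9):
  doubled (positions 2,4,...): 9 6 5 3 6 8 9 6 9 → sum 61
  kept (positions 1,3,...): 8 7 3 7 3 5 0 6 2 8 → sum 49
Total = 110.
110 mod 10 = 0, so the number is valid.

valid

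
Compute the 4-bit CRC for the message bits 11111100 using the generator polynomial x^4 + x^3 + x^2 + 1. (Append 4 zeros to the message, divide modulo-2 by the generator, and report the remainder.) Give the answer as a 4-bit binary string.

Append 4 zeros: 111111000000. Divide by 11101 (XOR where the leading bit is 1):
  pos 0: 11111 XOR 11101 = 00010
  pos 3: 10100 XOR 11101 = 01001
  pos 4: 10010 XOR 11101 = 01111
  pos 5: 11110 XOR 11101 = 00011
Remainder (last 4 bits) = 1100. This is the CRC / FCS.

1100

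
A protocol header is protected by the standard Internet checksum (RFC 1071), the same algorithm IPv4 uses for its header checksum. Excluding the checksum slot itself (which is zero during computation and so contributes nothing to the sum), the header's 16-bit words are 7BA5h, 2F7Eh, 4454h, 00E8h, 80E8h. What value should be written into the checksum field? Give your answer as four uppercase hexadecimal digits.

One's-complement addition (fold any carry out of bit 15 back into bit 0):
  0x7BA5 + 0x2F7E = 0x0AB23
  0xAB23 + 0x4454 = 0x0EF77
  0xEF77 + 0x00E8 = 0x0F05F
  0xF05F + 0x80E8 = 0x17147 → wrap carry → 0x7148
One's-complement sum = 0x7148.
Checksum = ~0x7148 & 0xFFFF = 0x8EB7.

8EB7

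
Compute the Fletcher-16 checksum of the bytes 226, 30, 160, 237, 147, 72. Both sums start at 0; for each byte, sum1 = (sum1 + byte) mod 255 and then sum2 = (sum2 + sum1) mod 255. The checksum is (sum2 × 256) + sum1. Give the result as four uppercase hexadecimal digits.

Running sums (mod 255):
  after byte 0 (226): sum1=226, sum2=226
  after byte 1 (30): sum1=1, sum2=227
  after byte 2 (160): sum1=161, sum2=133
  after byte 3 (237): sum1=143, sum2=21
  after byte 4 (147): sum1=35, sum2=56
  after byte 5 (72): sum1=107, sum2=163
Checksum = sum2·256 + sum1 = 163·256 + 107 = 41835 = 0xA36B.

A36B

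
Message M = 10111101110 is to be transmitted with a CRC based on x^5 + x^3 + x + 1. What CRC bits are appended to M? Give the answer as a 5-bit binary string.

00101

Append 5 zeros: 1011110111000000. Divide by 101011 (XOR where the leading bit is 1):
  pos 0: 101111 XOR 101011 = 000100
  pos 3: 100011 XOR 101011 = 001000
  pos 5: 100010 XOR 101011 = 001001
  pos 7: 100100 XOR 101011 = 001111
  pos 9: 111100 XOR 101011 = 010111
  pos 10: 101110 XOR 101011 = 000101
Remainder (last 5 bits) = 00101. This is the CRC / FCS.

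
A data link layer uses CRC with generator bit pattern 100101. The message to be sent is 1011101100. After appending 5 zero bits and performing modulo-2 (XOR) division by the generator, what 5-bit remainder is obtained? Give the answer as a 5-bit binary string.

Append 5 zeros: 101110110000000. Divide by 100101 (XOR where the leading bit is 1):
  pos 0: 101110 XOR 100101 = 001011
  pos 2: 101111 XOR 100101 = 001010
  pos 4: 101000 XOR 100101 = 001101
  pos 6: 110100 XOR 100101 = 010001
  pos 7: 100010 XOR 100101 = 000111
Remainder (last 5 bits) = 11100. This is the CRC / FCS.

11100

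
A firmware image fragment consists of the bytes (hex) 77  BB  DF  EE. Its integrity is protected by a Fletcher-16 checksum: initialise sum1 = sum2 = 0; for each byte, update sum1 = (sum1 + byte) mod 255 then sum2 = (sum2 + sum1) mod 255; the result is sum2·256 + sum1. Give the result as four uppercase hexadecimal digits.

BF02

Running sums (mod 255):
  after byte 0 (77): sum1=119, sum2=119
  after byte 1 (BB): sum1=51, sum2=170
  after byte 2 (DF): sum1=19, sum2=189
  after byte 3 (EE): sum1=2, sum2=191
Checksum = sum2·256 + sum1 = 191·256 + 2 = 48898 = 0xBF02.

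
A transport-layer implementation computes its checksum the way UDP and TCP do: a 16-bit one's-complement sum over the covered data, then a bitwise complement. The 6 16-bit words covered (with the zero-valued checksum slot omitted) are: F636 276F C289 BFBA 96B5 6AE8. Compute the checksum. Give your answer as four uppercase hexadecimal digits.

One's-complement addition (fold any carry out of bit 15 back into bit 0):
  0xF636 + 0x276F = 0x11DA5 → wrap carry → 0x1DA6
  0x1DA6 + 0xC289 = 0x0E02F
  0xE02F + 0xBFBA = 0x19FE9 → wrap carry → 0x9FEA
  0x9FEA + 0x96B5 = 0x1369F → wrap carry → 0x36A0
  0x36A0 + 0x6AE8 = 0x0A188
One's-complement sum = 0xA188.
Checksum = ~0xA188 & 0xFFFF = 0x5E77.

5E77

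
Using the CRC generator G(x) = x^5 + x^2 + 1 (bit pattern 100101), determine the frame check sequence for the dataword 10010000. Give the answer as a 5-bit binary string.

10100

Append 5 zeros: 1001000000000. Divide by 100101 (XOR where the leading bit is 1):
  pos 0: 100100 XOR 100101 = 000001
  pos 5: 100000 XOR 100101 = 000101
Remainder (last 5 bits) = 10100. This is the CRC / FCS.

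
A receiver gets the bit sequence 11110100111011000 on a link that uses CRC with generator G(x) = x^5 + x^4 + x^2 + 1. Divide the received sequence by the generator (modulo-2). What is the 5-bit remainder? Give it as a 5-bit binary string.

Modulo-2 division of 11110100111011000 by 110101:
  pos 0: 111101 XOR 110101 = 001000
  pos 2: 100000 XOR 110101 = 010101
  pos 3: 101011 XOR 110101 = 011110
  pos 4: 111101 XOR 110101 = 001000
  pos 6: 100010 XOR 110101 = 010111
  pos 7: 101111 XOR 110101 = 011010
  pos 8: 110101 XOR 110101 = 000000
Remainder = 00000 (zero — the frame passes the CRC check).

00000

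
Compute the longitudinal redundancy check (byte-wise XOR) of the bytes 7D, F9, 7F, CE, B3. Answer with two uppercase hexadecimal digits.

XOR the bytes together:
  start with 0x7D
  0x7D ⊕ 0xF9 = 0x84
  0x84 ⊕ 0x7F = 0xFB
  0xFB ⊕ 0xCE = 0x35
  0x35 ⊕ 0xB3 = 0x86

86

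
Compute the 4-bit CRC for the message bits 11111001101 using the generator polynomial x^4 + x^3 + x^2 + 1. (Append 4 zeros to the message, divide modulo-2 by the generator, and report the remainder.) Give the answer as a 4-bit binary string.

Append 4 zeros: 111110011010000. Divide by 11101 (XOR where the leading bit is 1):
  pos 0: 11111 XOR 11101 = 00010
  pos 3: 10001 XOR 11101 = 01100
  pos 4: 11001 XOR 11101 = 00100
  pos 6: 10001 XOR 11101 = 01100
  pos 7: 11000 XOR 11101 = 00101
  pos 9: 10100 XOR 11101 = 01001
  pos 10: 10010 XOR 11101 = 01111
Remainder (last 4 bits) = 1111. This is the CRC / FCS.

1111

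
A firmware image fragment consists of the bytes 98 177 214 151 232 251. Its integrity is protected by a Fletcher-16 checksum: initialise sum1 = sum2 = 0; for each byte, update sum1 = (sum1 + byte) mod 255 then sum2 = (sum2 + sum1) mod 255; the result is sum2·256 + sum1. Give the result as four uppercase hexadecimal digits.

B667

Running sums (mod 255):
  after byte 0 (98): sum1=98, sum2=98
  after byte 1 (177): sum1=20, sum2=118
  after byte 2 (214): sum1=234, sum2=97
  after byte 3 (151): sum1=130, sum2=227
  after byte 4 (232): sum1=107, sum2=79
  after byte 5 (251): sum1=103, sum2=182
Checksum = sum2·256 + sum1 = 182·256 + 103 = 46695 = 0xB667.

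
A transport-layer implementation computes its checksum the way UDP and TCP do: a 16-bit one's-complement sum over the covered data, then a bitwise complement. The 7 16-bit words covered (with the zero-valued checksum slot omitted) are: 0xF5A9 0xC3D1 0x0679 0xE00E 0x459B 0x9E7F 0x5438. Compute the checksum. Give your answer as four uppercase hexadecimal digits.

27A9

One's-complement addition (fold any carry out of bit 15 back into bit 0):
  0xF5A9 + 0xC3D1 = 0x1B97A → wrap carry → 0xB97B
  0xB97B + 0x0679 = 0x0BFF4
  0xBFF4 + 0xE00E = 0x1A002 → wrap carry → 0xA003
  0xA003 + 0x459B = 0x0E59E
  0xE59E + 0x9E7F = 0x1841D → wrap carry → 0x841E
  0x841E + 0x5438 = 0x0D856
One's-complement sum = 0xD856.
Checksum = ~0xD856 & 0xFFFF = 0x27A9.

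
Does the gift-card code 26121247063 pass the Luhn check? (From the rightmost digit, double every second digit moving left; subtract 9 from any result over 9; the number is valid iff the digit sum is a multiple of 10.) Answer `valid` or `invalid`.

valid

From the right, keep odd positions and double even positions (subtract 9 from any doubled value over 9):
  doubled (positions 2,4,...): 3 5 4 4 3 → sum 19
  kept (positions 1,3,...): 3 0 4 1 1 2 → sum 11
Total = 30.
30 mod 10 = 0, so the number is valid.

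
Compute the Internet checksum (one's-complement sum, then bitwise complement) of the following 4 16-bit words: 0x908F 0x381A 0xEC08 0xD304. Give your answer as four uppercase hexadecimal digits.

7848

One's-complement addition (fold any carry out of bit 15 back into bit 0):
  0x908F + 0x381A = 0x0C8A9
  0xC8A9 + 0xEC08 = 0x1B4B1 → wrap carry → 0xB4B2
  0xB4B2 + 0xD304 = 0x187B6 → wrap carry → 0x87B7
One's-complement sum = 0x87B7.
Checksum = ~0x87B7 & 0xFFFF = 0x7848.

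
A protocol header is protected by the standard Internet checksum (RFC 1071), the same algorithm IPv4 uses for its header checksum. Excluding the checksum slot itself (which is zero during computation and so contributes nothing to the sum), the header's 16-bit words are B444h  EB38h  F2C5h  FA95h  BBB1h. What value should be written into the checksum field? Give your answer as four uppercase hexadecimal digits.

B774

One's-complement addition (fold any carry out of bit 15 back into bit 0):
  0xB444 + 0xEB38 = 0x19F7C → wrap carry → 0x9F7D
  0x9F7D + 0xF2C5 = 0x19242 → wrap carry → 0x9243
  0x9243 + 0xFA95 = 0x18CD8 → wrap carry → 0x8CD9
  0x8CD9 + 0xBBB1 = 0x1488A → wrap carry → 0x488B
One's-complement sum = 0x488B.
Checksum = ~0x488B & 0xFFFF = 0xB774.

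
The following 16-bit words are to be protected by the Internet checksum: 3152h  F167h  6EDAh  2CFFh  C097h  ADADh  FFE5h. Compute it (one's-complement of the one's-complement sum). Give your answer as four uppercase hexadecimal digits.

One's-complement addition (fold any carry out of bit 15 back into bit 0):
  0x3152 + 0xF167 = 0x122B9 → wrap carry → 0x22BA
  0x22BA + 0x6EDA = 0x09194
  0x9194 + 0x2CFF = 0x0BE93
  0xBE93 + 0xC097 = 0x17F2A → wrap carry → 0x7F2B
  0x7F2B + 0xADAD = 0x12CD8 → wrap carry → 0x2CD9
  0x2CD9 + 0xFFE5 = 0x12CBE → wrap carry → 0x2CBF
One's-complement sum = 0x2CBF.
Checksum = ~0x2CBF & 0xFFFF = 0xD340.

D340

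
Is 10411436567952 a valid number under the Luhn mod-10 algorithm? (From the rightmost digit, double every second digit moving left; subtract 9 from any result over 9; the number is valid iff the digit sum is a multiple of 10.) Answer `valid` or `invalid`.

invalid

From the right, keep odd positions and double even positions (subtract 9 from any doubled value over 9):
  doubled (positions 2,4,...): 1 5 1 6 2 8 2 → sum 25
  kept (positions 1,3,...): 2 9 6 6 4 1 0 → sum 28
Total = 53.
53 mod 10 = 3, so the number is invalid.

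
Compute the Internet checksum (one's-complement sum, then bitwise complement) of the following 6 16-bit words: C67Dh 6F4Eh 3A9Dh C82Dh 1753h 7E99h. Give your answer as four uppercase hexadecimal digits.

317C

One's-complement addition (fold any carry out of bit 15 back into bit 0):
  0xC67D + 0x6F4E = 0x135CB → wrap carry → 0x35CC
  0x35CC + 0x3A9D = 0x07069
  0x7069 + 0xC82D = 0x13896 → wrap carry → 0x3897
  0x3897 + 0x1753 = 0x04FEA
  0x4FEA + 0x7E99 = 0x0CE83
One's-complement sum = 0xCE83.
Checksum = ~0xCE83 & 0xFFFF = 0x317C.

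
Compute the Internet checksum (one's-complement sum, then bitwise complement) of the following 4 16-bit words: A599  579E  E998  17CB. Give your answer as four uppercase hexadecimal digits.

0164

One's-complement addition (fold any carry out of bit 15 back into bit 0):
  0xA599 + 0x579E = 0x0FD37
  0xFD37 + 0xE998 = 0x1E6CF → wrap carry → 0xE6D0
  0xE6D0 + 0x17CB = 0x0FE9B
One's-complement sum = 0xFE9B.
Checksum = ~0xFE9B & 0xFFFF = 0x0164.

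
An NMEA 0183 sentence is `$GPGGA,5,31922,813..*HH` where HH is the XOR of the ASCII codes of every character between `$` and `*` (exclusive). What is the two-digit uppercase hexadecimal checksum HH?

XOR the ASCII codes of the payload characters:
  'G' = 0x47 → acc = 0x47
  'P' = 0x50 → acc = 0x17
  'G' = 0x47 → acc = 0x50
  'G' = 0x47 → acc = 0x17
  'A' = 0x41 → acc = 0x56
  ',' = 0x2C → acc = 0x7A
  '5' = 0x35 → acc = 0x4F
  ',' = 0x2C → acc = 0x63
  '3' = 0x33 → acc = 0x50
  '1' = 0x31 → acc = 0x61
  '9' = 0x39 → acc = 0x58
  '2' = 0x32 → acc = 0x6A
  '2' = 0x32 → acc = 0x58
  ',' = 0x2C → acc = 0x74
  '8' = 0x38 → acc = 0x4C
  '1' = 0x31 → acc = 0x7D
  '3' = 0x33 → acc = 0x4E
  '.' = 0x2E → acc = 0x60
  '.' = 0x2E → acc = 0x4E
Checksum = 0x4E.

4E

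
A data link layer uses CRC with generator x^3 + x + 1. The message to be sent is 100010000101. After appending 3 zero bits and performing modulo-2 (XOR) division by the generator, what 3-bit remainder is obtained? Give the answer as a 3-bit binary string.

Append 3 zeros: 100010000101000. Divide by 1011 (XOR where the leading bit is 1):
  pos 0: 1000 XOR 1011 = 0011
  pos 2: 1110 XOR 1011 = 0101
  pos 3: 1010 XOR 1011 = 0001
  pos 6: 1001 XOR 1011 = 0010
  pos 8: 1001 XOR 1011 = 0010
  pos 10: 1000 XOR 1011 = 0011
Remainder (last 3 bits) = 110. This is the CRC / FCS.

110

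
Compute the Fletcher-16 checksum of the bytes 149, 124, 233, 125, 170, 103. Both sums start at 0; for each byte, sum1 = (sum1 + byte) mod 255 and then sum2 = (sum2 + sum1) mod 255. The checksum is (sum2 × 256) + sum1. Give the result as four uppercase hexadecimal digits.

CC8B

Running sums (mod 255):
  after byte 0 (149): sum1=149, sum2=149
  after byte 1 (124): sum1=18, sum2=167
  after byte 2 (233): sum1=251, sum2=163
  after byte 3 (125): sum1=121, sum2=29
  after byte 4 (170): sum1=36, sum2=65
  after byte 5 (103): sum1=139, sum2=204
Checksum = sum2·256 + sum1 = 204·256 + 139 = 52363 = 0xCC8B.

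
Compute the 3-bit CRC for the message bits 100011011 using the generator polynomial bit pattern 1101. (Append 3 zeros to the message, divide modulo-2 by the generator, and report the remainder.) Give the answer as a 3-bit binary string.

010

Append 3 zeros: 100011011000. Divide by 1101 (XOR where the leading bit is 1):
  pos 0: 1000 XOR 1101 = 0101
  pos 1: 1011 XOR 1101 = 0110
  pos 2: 1101 XOR 1101 = 0000
  pos 7: 1100 XOR 1101 = 0001
Remainder (last 3 bits) = 010. This is the CRC / FCS.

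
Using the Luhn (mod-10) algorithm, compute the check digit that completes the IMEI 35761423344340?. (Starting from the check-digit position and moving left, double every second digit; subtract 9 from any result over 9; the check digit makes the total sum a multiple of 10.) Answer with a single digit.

4

Partial digits right→left: 0 4 3 4 4 3 3 2 4 1 6 7 5 3
Double every second digit counting from the check-digit position (so the 1st, 3rd, 5th, ... of the partial from the right).
  doubled (with −9 where >9): 0 6 8 6 8 3 1 → sum 32
  kept as-is: 4 4 3 2 1 7 3 → sum 24
Total = 32 + 24 = 56.
Check digit = (10 − (56 mod 10)) mod 10 = 4.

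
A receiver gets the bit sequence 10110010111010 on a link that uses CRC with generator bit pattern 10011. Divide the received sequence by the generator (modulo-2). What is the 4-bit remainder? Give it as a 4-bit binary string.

Modulo-2 division of 10110010111010 by 10011:
  pos 0: 10110 XOR 10011 = 00101
  pos 2: 10101 XOR 10011 = 00110
  pos 4: 11001 XOR 10011 = 01010
  pos 5: 10101 XOR 10011 = 00110
  pos 7: 11010 XOR 10011 = 01001
  pos 8: 10011 XOR 10011 = 00000
Remainder = 0000 (zero — the frame passes the CRC check).

0000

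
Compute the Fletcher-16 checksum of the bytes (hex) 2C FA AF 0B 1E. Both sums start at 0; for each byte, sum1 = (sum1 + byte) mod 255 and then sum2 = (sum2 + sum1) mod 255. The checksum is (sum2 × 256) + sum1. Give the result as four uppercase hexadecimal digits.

0C00

Running sums (mod 255):
  after byte 0 (2C): sum1=44, sum2=44
  after byte 1 (FA): sum1=39, sum2=83
  after byte 2 (AF): sum1=214, sum2=42
  after byte 3 (0B): sum1=225, sum2=12
  after byte 4 (1E): sum1=0, sum2=12
Checksum = sum2·256 + sum1 = 12·256 + 0 = 3072 = 0x0C00.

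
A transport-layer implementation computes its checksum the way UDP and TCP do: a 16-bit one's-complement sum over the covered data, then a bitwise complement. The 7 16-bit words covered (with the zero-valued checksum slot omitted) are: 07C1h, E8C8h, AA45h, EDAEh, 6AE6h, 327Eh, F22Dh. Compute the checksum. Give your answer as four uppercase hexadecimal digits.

One's-complement addition (fold any carry out of bit 15 back into bit 0):
  0x07C1 + 0xE8C8 = 0x0F089
  0xF089 + 0xAA45 = 0x19ACE → wrap carry → 0x9ACF
  0x9ACF + 0xEDAE = 0x1887D → wrap carry → 0x887E
  0x887E + 0x6AE6 = 0x0F364
  0xF364 + 0x327E = 0x125E2 → wrap carry → 0x25E3
  0x25E3 + 0xF22D = 0x11810 → wrap carry → 0x1811
One's-complement sum = 0x1811.
Checksum = ~0x1811 & 0xFFFF = 0xE7EE.

E7EE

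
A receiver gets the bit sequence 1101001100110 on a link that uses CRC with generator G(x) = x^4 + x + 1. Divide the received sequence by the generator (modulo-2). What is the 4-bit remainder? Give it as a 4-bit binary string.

Modulo-2 division of 1101001100110 by 10011:
  pos 0: 11010 XOR 10011 = 01001
  pos 1: 10010 XOR 10011 = 00001
  pos 5: 11100 XOR 10011 = 01111
  pos 6: 11111 XOR 10011 = 01100
  pos 7: 11001 XOR 10011 = 01010
  pos 8: 10100 XOR 10011 = 00111
Remainder = 0111 (nonzero — an error is detected).

0111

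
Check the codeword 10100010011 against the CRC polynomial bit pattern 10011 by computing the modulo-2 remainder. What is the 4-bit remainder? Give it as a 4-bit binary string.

Modulo-2 division of 10100010011 by 10011:
  pos 0: 10100 XOR 10011 = 00111
  pos 2: 11101 XOR 10011 = 01110
  pos 3: 11100 XOR 10011 = 01111
  pos 4: 11110 XOR 10011 = 01101
  pos 5: 11011 XOR 10011 = 01000
  pos 6: 10001 XOR 10011 = 00010
Remainder = 0010 (nonzero — an error is detected).

0010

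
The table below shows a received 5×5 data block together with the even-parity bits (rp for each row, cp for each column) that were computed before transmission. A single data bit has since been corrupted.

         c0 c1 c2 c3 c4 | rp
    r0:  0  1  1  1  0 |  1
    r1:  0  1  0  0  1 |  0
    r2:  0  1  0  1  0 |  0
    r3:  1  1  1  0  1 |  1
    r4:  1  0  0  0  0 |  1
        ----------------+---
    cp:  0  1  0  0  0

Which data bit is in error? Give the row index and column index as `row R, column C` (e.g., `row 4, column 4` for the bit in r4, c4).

Recompute each row's even parity and compare to rp:
  r0: data parity 1, sent rp 1 → ok
  r1: data parity 0, sent rp 0 → ok
  r2: data parity 0, sent rp 0 → ok
  r3: data parity 0, sent rp 1 → mismatch
  r4: data parity 1, sent rp 1 → ok
Recompute each column's even parity and compare to cp:
  c0: data parity 0, sent cp 0 → ok
  c1: data parity 0, sent cp 1 → mismatch
  c2: data parity 0, sent cp 0 → ok
  c3: data parity 0, sent cp 0 → ok
  c4: data parity 0, sent cp 0 → ok
Exactly one row (r3) and one column (c1) fail → the flipped bit is at their intersection.

row 3, column 1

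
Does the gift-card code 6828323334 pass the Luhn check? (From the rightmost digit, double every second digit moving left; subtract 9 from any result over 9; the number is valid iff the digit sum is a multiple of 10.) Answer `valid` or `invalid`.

From the right, keep odd positions and double even positions (subtract 9 from any doubled value over 9):
  doubled (positions 2,4,...): 6 6 6 4 3 → sum 25
  kept (positions 1,3,...): 4 3 2 8 8 → sum 25
Total = 50.
50 mod 10 = 0, so the number is valid.

valid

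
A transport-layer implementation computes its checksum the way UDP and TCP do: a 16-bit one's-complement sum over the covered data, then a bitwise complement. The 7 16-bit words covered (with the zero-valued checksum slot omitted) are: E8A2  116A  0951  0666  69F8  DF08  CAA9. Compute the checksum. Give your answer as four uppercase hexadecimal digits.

One's-complement addition (fold any carry out of bit 15 back into bit 0):
  0xE8A2 + 0x116A = 0x0FA0C
  0xFA0C + 0x0951 = 0x1035D → wrap carry → 0x035E
  0x035E + 0x0666 = 0x009C4
  0x09C4 + 0x69F8 = 0x073BC
  0x73BC + 0xDF08 = 0x152C4 → wrap carry → 0x52C5
  0x52C5 + 0xCAA9 = 0x11D6E → wrap carry → 0x1D6F
One's-complement sum = 0x1D6F.
Checksum = ~0x1D6F & 0xFFFF = 0xE290.

E290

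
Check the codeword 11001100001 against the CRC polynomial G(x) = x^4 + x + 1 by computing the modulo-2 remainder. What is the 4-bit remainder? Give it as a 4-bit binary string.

Modulo-2 division of 11001100001 by 10011:
  pos 0: 11001 XOR 10011 = 01010
  pos 1: 10101 XOR 10011 = 00110
  pos 3: 11000 XOR 10011 = 01011
  pos 4: 10110 XOR 10011 = 00101
  pos 6: 10101 XOR 10011 = 00110
Remainder = 0110 (nonzero — an error is detected).

0110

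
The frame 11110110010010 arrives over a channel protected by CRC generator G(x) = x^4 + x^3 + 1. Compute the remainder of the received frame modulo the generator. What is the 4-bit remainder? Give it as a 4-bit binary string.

0000

Modulo-2 division of 11110110010010 by 11001:
  pos 0: 11110 XOR 11001 = 00111
  pos 2: 11111 XOR 11001 = 00110
  pos 4: 11000 XOR 11001 = 00001
  pos 8: 11001 XOR 11001 = 00000
Remainder = 0000 (zero — the frame passes the CRC check).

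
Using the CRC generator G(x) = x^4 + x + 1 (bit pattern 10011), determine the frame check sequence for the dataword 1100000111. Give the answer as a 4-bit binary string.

Append 4 zeros: 11000001110000. Divide by 10011 (XOR where the leading bit is 1):
  pos 0: 11000 XOR 10011 = 01011
  pos 1: 10110 XOR 10011 = 00101
  pos 3: 10101 XOR 10011 = 00110
  pos 5: 11011 XOR 10011 = 01000
  pos 6: 10000 XOR 10011 = 00011
  pos 9: 11000 XOR 10011 = 01011
Remainder (last 4 bits) = 1011. This is the CRC / FCS.

1011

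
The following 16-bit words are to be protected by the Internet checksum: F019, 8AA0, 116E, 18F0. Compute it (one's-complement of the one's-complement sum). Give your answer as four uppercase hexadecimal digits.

5AE7

One's-complement addition (fold any carry out of bit 15 back into bit 0):
  0xF019 + 0x8AA0 = 0x17AB9 → wrap carry → 0x7ABA
  0x7ABA + 0x116E = 0x08C28
  0x8C28 + 0x18F0 = 0x0A518
One's-complement sum = 0xA518.
Checksum = ~0xA518 & 0xFFFF = 0x5AE7.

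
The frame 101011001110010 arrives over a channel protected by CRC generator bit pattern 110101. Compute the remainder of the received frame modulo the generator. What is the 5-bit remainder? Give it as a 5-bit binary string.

00000

Modulo-2 division of 101011001110010 by 110101:
  pos 0: 101011 XOR 110101 = 011110
  pos 1: 111100 XOR 110101 = 001001
  pos 3: 100101 XOR 110101 = 010000
  pos 4: 100001 XOR 110101 = 010100
  pos 5: 101001 XOR 110101 = 011100
  pos 6: 111000 XOR 110101 = 001101
  pos 8: 110101 XOR 110101 = 000000
Remainder = 00000 (zero — the frame passes the CRC check).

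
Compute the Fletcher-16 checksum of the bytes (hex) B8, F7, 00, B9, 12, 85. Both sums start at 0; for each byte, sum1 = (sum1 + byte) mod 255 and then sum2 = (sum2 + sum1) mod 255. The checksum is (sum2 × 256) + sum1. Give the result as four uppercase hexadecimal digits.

0302

Running sums (mod 255):
  after byte 0 (B8): sum1=184, sum2=184
  after byte 1 (F7): sum1=176, sum2=105
  after byte 2 (00): sum1=176, sum2=26
  after byte 3 (B9): sum1=106, sum2=132
  after byte 4 (12): sum1=124, sum2=1
  after byte 5 (85): sum1=2, sum2=3
Checksum = sum2·256 + sum1 = 3·256 + 2 = 770 = 0x0302.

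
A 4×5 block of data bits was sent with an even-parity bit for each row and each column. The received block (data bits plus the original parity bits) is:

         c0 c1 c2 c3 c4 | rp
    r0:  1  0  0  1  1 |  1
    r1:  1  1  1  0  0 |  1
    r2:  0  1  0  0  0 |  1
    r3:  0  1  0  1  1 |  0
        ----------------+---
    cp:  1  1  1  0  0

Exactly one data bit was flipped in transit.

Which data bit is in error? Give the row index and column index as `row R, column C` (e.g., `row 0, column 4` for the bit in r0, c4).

Recompute each row's even parity and compare to rp:
  r0: data parity 1, sent rp 1 → ok
  r1: data parity 1, sent rp 1 → ok
  r2: data parity 1, sent rp 1 → ok
  r3: data parity 1, sent rp 0 → mismatch
Recompute each column's even parity and compare to cp:
  c0: data parity 0, sent cp 1 → mismatch
  c1: data parity 1, sent cp 1 → ok
  c2: data parity 1, sent cp 1 → ok
  c3: data parity 0, sent cp 0 → ok
  c4: data parity 0, sent cp 0 → ok
Exactly one row (r3) and one column (c0) fail → the flipped bit is at their intersection.

row 3, column 0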